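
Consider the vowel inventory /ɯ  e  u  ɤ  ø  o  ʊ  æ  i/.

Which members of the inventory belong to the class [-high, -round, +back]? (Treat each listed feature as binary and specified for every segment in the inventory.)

ɤ

Eliminate segments failing any feature: /ɯ, u, ʊ, i/ are [+high]; /e, æ/ are [-back]; /ø, o/ are [+round]. The remaining /ɤ/ satisfy [-high], [-round], [+back].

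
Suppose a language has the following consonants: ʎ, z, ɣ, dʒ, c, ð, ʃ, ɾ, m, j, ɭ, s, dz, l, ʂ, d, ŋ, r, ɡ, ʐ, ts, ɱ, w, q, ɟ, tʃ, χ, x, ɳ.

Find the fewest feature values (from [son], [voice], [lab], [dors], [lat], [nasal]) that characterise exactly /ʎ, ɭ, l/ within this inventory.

The target set is precisely the extension of [+lateral] in this inventory.

[+lat]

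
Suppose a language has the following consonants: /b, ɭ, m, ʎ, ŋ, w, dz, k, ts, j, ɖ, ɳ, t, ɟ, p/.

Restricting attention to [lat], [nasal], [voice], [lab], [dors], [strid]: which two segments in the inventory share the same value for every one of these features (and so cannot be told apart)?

On the given features, /ɟ/ and /j/ have an identical profile: [−lateral], [−nasal], [+voice], [−labial], [+dorsal], [−strident]. No other two segments in the inventory coincide on all 6 features. (They do differ in [sonorant] and [continuant], which are not among the given features.)

ɟ, j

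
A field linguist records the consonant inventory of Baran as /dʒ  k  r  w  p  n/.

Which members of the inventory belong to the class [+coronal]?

The [+coronal] segments here are /dʒ, r, n/; the remaining /k, w, p/ are [-coronal].

dʒ, r, n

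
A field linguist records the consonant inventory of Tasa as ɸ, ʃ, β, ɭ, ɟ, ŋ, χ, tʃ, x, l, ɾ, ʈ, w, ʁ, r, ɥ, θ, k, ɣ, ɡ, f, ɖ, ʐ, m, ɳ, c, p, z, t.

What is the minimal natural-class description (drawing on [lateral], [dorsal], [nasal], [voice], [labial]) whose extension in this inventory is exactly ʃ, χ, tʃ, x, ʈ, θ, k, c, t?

[-voice, -labial]

Every target segment is [-voice], [-labial]; each remaining inventory member fails at least one of these. Each conjunct is needed — [-labial] alone would also admit /ɭ, ɟ, ŋ, l, …/; [-voice] alone would also admit /ɸ, f, p/ — and no other single listed feature has exactly this extension, so two is the minimum.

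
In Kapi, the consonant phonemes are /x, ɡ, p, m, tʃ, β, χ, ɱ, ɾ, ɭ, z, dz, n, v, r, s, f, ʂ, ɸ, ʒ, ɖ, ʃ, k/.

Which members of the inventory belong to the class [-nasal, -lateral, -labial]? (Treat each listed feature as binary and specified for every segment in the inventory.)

x, ɡ, tʃ, χ, ɾ, z, dz, r, s, ʂ, ʒ, ɖ, ʃ, k

Checking each segment against [-nasal], [-lateral], [-labial]: /x/ (voiceless velar fricative), /ɡ/ (voiced velar stop), /tʃ/ (voiceless postalveolar affricate), /χ/ (voiceless uvular fricative), /ɾ/ (alveolar tap), /z/ (voiced alveolar fricative), among others, satisfy every feature; every other segment in the inventory fails at least one.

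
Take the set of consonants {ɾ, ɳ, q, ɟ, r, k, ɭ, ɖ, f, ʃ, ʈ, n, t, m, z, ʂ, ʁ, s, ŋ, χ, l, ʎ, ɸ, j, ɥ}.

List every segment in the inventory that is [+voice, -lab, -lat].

First, the [+voice] segments are /ɾ, ɳ, ɟ, r, ɭ, ɖ, n, m, z, ʁ, ŋ, l, ʎ, j, ɥ/.
Within that set, [-labial] gives /ɾ, ɳ, ɟ, r, ɭ, ɖ, n, z, ʁ, ŋ, l, ʎ, j/.
Of those, [-lateral] leaves /ɾ, ɳ, ɟ, r, ɖ, n, z, ʁ, ŋ, j/.

ɾ, ɳ, ɟ, r, ɖ, n, z, ʁ, ŋ, j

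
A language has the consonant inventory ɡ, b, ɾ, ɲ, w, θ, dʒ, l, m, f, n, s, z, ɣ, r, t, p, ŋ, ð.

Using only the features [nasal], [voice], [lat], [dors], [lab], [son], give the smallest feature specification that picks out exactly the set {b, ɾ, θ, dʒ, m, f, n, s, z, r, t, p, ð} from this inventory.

[-lat, -dors]

Every target segment is [-lateral], [-dorsal]; each remaining inventory member fails at least one of these. Each conjunct is needed — [-dorsal] alone would also admit /l/; [-lateral] alone would also admit /ɡ, ɲ, w, ɣ, …/ — and no other single listed feature has exactly this extension, so two is the minimum.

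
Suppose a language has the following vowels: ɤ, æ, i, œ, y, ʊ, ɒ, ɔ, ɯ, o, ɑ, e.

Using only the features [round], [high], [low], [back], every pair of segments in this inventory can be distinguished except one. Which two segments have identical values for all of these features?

Both /ɔ/ and /o/ are [+round], [−high], [−low], [+back]. Since the list omits [tense] — which does distinguish the mid back rounded lax vowel from the mid back rounded tense vowel — this pair collapses; all other pairs remain distinct.

ɔ, o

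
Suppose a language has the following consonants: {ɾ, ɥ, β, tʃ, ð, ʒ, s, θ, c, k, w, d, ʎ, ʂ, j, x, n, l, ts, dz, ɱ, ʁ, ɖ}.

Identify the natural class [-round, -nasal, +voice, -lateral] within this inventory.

ɾ, β, ð, ʒ, d, j, dz, ʁ, ɖ

Eliminate segments failing any feature: /ɥ, w/ are [+round]; /tʃ, s, θ, c, k, ʂ, x, ts/ are [-voice]; /ʎ, l/ are [+lateral]; /n, ɱ/ are [+nasal]. The remaining /ɾ, β, ð, ʒ, d, j, dz, ʁ, ɖ/ satisfy [-round], [-nasal], [+voice], [-lateral].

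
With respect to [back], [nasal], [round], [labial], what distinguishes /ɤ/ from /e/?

The two segments share [−nasal], [−round], [−labial]. The only feature from the list on which they differ: /ɤ/ is [+back] while /e/ is [−back].

[back]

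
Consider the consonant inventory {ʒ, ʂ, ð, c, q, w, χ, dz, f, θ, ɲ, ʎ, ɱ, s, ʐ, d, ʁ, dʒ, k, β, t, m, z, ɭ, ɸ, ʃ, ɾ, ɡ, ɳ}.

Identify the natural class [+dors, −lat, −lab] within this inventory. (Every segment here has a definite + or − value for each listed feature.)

c, q, χ, ɲ, ʁ, k, ɡ

Eliminate segments failing any feature: /ʒ, ʂ, ð, dz, f, θ, ɱ, s, ʐ, d, dʒ, β, t, m, z, ɭ, ɸ, ʃ, ɾ, ɳ/ are [−dorsal]; /w/ is [+labial]; /ʎ/ is [+lateral]. The remaining /c, q, χ, ɲ, ʁ, k, ɡ/ satisfy [+dorsal], [−lateral], [−labial].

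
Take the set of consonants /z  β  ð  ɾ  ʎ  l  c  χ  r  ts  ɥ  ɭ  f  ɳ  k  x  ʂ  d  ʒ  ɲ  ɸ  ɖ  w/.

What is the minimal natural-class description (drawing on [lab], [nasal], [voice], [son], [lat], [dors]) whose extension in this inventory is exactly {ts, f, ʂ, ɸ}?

/ts, f, ʂ, ɸ/ are all [-voice], [-dorsal], and no other segment in the inventory matches both values. Dropping any one of them over-generates: [-dorsal] alone would also admit /z, β, ð, ɾ, …/; [-voice] alone would also admit /c, χ, k, x/. No other single listed feature picks out exactly this set either, so fewer than two features will not do.

[-voice, -dors]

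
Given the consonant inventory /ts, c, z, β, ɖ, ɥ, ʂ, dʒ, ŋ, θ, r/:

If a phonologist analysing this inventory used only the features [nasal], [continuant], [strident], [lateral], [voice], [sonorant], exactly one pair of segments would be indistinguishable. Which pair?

ɥ, r

/ɥ/ (labial-palatal glide) and /r/ (alveolar trill) are both [−nasal], [+continuant], [−strident], [−lateral], [+voice], [+sonorant], so none of the listed features separates them. (They do differ in [labial], [round] and [dorsal], which are not among the given features.) Every other pair in the inventory differs on at least one listed feature.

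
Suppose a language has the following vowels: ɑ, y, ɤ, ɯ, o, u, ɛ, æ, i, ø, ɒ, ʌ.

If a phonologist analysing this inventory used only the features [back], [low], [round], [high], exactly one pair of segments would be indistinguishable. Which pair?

Both /ɤ/ and /ʌ/ are [+back], [−low], [−round], [−high]. Since the list omits [tense] — which does distinguish the mid back unrounded tense vowel from the mid back unrounded lax vowel — this pair collapses; all other pairs remain distinct.

ɤ, ʌ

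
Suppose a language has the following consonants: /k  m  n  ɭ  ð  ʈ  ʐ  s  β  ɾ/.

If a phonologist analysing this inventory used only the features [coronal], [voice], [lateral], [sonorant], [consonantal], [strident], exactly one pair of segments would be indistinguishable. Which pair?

n, ɾ

Both /n/ and /ɾ/ are [+coronal], [+voice], [-lateral], [+sonorant], [+consonantal], [-strident]. Since the list omits [nasal] — which does distinguish the alveolar nasal from the alveolar tap — this pair collapses; all other pairs remain distinct.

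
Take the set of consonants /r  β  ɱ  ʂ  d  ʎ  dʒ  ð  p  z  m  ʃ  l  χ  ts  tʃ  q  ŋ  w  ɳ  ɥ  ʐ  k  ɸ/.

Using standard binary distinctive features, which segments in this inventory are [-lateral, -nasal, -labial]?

r, ʂ, d, dʒ, ð, z, ʃ, χ, ts, tʃ, q, ʐ, k

Checking each segment against [-lateral], [-nasal], [-labial]: /r/ (alveolar trill), /ʂ/ (voiceless retroflex fricative), /d/ (voiced alveolar stop), /dʒ/ (voiced postalveolar affricate), /ð/ (voiced dental fricative), /z/ (voiced alveolar fricative), among others, satisfy every feature; every other segment in the inventory fails at least one.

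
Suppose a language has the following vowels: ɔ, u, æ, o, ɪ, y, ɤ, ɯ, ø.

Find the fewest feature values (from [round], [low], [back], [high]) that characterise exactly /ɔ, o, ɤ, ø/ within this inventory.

[-high, -low]

The class [-high], [-low] has exactly /ɔ, o, ɤ, ø/ as its extension in this inventory. No smaller conjunction from the listed features achieves this: [-low] alone would also admit /u, ɪ, y, ɯ/; [-high] alone would also admit /æ/; and checking the remaining single features turns up none with this extension.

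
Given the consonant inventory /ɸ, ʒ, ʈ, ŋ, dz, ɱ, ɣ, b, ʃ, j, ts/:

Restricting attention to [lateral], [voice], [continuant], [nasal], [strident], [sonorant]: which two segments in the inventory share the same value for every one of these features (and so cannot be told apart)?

Both /ɱ/ and /ŋ/ are [−lateral], [+voice], [−continuant], [+nasal], [−strident], [+sonorant]. Since the list omits [labial] and [dorsal] — which do distinguish the labiodental nasal from the velar nasal — this pair collapses; all other pairs remain distinct.

ɱ, ŋ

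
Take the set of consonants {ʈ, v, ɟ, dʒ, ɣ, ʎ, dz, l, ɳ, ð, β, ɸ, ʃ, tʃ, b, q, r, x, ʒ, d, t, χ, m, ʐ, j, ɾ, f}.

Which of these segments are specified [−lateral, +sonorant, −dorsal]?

Checking each segment against [−lateral], [+sonorant], [−dorsal]: /ɳ/ (retroflex nasal), /r/ (alveolar trill), /m/ (bilabial nasal), /ɾ/ (alveolar tap) satisfy every feature; every other segment in the inventory fails at least one.

ɳ, r, m, ɾ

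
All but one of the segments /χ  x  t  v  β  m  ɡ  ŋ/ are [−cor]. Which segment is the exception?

Every segment except /t/ is [−coronal]. /t/ (voiceless alveolar stop) is [+coronal], so it is the exception.

t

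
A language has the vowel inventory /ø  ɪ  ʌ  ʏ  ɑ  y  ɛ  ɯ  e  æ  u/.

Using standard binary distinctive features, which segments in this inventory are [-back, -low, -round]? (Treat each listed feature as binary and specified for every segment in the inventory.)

ɪ, ɛ, e

Among the inventory, the [-back] segments are /ø, ɪ, ʏ, y, ɛ, e, æ/.
Then [-low] gives /ø, ɪ, ʏ, y, ɛ, e/.
Among these, [-round] leaves /ɪ, ɛ, e/.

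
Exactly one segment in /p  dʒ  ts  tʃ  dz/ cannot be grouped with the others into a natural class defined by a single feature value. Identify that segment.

p

The remaining segments after removing /p/ share [+delayed release]; /p/ (voiceless bilabial stop) is [−delayed release]. For every other candidate removal, the leftover set fails to share any single feature value that the removed segment lacks.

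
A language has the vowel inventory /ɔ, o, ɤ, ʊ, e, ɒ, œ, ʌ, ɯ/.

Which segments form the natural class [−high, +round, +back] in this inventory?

ɔ, o, ɒ

The [−high] segments are /ɔ, o, ɤ, e, ɒ, œ, ʌ/.
Among these, [+round] gives /ɔ, o, ɒ, œ/.
Of those, [+back] leaves /ɔ, o, ɒ/.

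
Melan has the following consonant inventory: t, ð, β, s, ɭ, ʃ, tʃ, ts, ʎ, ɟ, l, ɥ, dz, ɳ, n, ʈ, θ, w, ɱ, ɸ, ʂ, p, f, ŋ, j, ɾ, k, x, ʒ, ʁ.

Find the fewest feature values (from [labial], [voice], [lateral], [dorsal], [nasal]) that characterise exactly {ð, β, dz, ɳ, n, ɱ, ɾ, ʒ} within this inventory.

The class [+voice], [−lateral], [−dorsal] has exactly /ð, β, dz, ɳ, n, ɱ, ɾ, ʒ/ as its extension in this inventory. No smaller conjunction from the listed features achieves this: [−lateral, −dorsal] alone would also admit /t, s, ʃ, tʃ, …/; [+voice, −dorsal] alone would also admit /ɭ, l/; [+voice, −lateral] alone would also admit /ɟ, ɥ, w, ŋ, …/; and checking the remaining two-feature bundles turns up none with this extension.

[+voice, −lateral, −dorsal]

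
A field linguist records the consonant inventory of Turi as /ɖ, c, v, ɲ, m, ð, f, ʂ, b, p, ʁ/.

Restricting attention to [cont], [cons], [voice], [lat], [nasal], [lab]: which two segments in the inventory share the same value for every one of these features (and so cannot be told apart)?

ð, ʁ

Both /ð/ and /ʁ/ are [+continuant], [+consonantal], [+voice], [-lateral], [-nasal], [-labial]. Since the list omits [coronal] and [dorsal] — which do distinguish the voiced dental fricative from the voiced uvular fricative — this pair collapses; all other pairs remain distinct.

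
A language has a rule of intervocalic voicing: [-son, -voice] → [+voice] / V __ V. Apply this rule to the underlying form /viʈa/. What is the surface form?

[viɖa]

The only segment in the rule's environment that also matches [-son, -voice] is /ʈ/. Applying [+voice] turns the voiceless retroflex stop into /ɖ/ (voiced retroflex stop), giving [viɖa].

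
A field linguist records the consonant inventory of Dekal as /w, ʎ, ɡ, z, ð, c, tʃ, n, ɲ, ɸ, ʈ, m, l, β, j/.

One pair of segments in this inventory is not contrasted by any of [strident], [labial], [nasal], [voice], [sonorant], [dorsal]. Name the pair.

j, ʎ

/j/ (palatal glide) and /ʎ/ (palatal lateral approximant) are both [−strident], [−labial], [−nasal], [+voice], [+sonorant], [+dorsal], so none of the listed features separates them. (They do differ in [lateral], which is not among the given features.) Every other pair in the inventory differs on at least one listed feature.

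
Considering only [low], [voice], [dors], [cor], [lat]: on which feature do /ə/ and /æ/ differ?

[low]

The two segments share [+voice], [+dorsal], [−coronal], [−lateral]. The only feature from the list on which they differ: /ə/ is [−low] while /æ/ is [+low].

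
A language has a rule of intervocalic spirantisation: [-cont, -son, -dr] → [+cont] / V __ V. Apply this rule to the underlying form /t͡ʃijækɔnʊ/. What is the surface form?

The only segment in the rule's environment that also matches [-cont, -son, -dr] is /k/. Applying [+continuant] turns the voiceless velar stop into /x/ (voiceless velar fricative), giving [t͡ʃijæxɔnʊ].

[t͡ʃijæxɔnʊ]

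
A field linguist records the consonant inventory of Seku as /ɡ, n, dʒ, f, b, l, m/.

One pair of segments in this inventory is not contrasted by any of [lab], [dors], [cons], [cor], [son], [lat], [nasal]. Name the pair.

On the given features, /b/ and /f/ have an identical profile: [+labial], [-dorsal], [+consonantal], [-coronal], [-sonorant], [-lateral], [-nasal]. No other two segments in the inventory coincide on all 7 features. (They do differ in [voice] and [continuant], which are not among the given features.)

b, f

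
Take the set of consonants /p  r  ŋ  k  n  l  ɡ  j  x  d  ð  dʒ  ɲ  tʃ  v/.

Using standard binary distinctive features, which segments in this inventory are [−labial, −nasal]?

r, k, l, ɡ, j, x, d, ð, dʒ, tʃ

Checking each segment against [−labial], [−nasal]: /r/ (alveolar trill), /k/ (voiceless velar stop), /l/ (alveolar lateral approximant), /ɡ/ (voiced velar stop), /j/ (palatal glide), /x/ (voiceless velar fricative), among others, satisfy every feature; every other segment in the inventory fails at least one.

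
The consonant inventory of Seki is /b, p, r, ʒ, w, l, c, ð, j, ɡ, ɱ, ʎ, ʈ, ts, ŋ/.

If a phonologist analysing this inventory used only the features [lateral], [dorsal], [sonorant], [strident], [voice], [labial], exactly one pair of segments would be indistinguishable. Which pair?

/j/ (palatal glide) and /ŋ/ (velar nasal) are both [−lateral], [+dorsal], [+sonorant], [−strident], [+voice], [−labial], so none of the listed features separates them. (They do differ in [nasal], [continuant] and [back], which are not among the given features.) Every other pair in the inventory differs on at least one listed feature.

j, ŋ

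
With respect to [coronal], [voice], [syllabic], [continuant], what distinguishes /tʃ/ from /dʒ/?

/tʃ/ (voiceless postalveolar affricate) and /dʒ/ (voiced postalveolar affricate) agree on [+coronal], [−syllabic], [−continuant]. They differ on [voice] (/tʃ/ [−], /dʒ/ [+]).

[voice]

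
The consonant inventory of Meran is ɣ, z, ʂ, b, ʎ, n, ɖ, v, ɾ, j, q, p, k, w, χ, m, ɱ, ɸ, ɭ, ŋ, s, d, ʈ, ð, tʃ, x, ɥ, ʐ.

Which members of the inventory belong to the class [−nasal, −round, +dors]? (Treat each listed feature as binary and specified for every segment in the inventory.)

ɣ, ʎ, j, q, k, χ, x

Eliminate segments failing any feature: /z, ʂ, b, ɖ, v, ɾ, p, ɸ, ɭ, s, d, ʈ, ð, tʃ, ʐ/ are [−dorsal]; /n, m, ɱ, ŋ/ are [+nasal]; /w, ɥ/ are [+round]. The remaining /ɣ, ʎ, j, q, k, χ, x/ satisfy [−nasal], [−round], [+dorsal].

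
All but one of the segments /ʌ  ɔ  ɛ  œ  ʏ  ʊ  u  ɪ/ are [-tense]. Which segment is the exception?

/ʏ, ɛ, ɪ, ɔ, ʊ, œ, ʌ/ are all [-tense]; /u/ (high back rounded tense vowel) is [+tense].

u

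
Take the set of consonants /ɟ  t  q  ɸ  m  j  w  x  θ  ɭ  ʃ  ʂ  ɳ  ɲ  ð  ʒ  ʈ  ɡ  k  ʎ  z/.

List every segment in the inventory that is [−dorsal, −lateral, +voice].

m, ɳ, ð, ʒ, z

Among the inventory, the [−dorsal] segments are /t, ɸ, m, θ, ɭ, ʃ, ʂ, ɳ, ð, ʒ, ʈ, z/.
Then [−lateral] gives /t, ɸ, m, θ, ʃ, ʂ, ɳ, ð, ʒ, ʈ, z/.
Intersecting with [+voice] leaves /m, ɳ, ð, ʒ, z/.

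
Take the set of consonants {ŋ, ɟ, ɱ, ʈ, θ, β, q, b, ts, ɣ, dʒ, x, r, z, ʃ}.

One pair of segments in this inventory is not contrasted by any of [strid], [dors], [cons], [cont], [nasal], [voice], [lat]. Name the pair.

On the given features, /r/ and /β/ have an identical profile: [-strident], [-dorsal], [+consonantal], [+continuant], [-nasal], [+voice], [-lateral]. No other two segments in the inventory coincide on all 7 features. (They do differ in [sonorant], [labial] and [coronal], which are not among the given features.)

r, β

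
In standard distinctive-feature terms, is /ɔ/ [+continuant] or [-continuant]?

/ɔ/ is the mid back rounded lax vowel. The feature [continuant] marks segments produced without complete oral closure; /ɔ/ has this property, so it is [+continuant].

[+continuant]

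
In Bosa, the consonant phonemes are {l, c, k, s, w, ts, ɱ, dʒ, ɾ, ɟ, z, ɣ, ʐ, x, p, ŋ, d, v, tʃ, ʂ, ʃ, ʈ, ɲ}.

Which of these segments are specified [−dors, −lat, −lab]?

s, ts, dʒ, ɾ, z, ʐ, d, tʃ, ʂ, ʃ, ʈ

Checking each segment against [−dorsal], [−lateral], [−labial]: /s/ (voiceless alveolar fricative), /ts/ (voiceless alveolar affricate), /dʒ/ (voiced postalveolar affricate), /ɾ/ (alveolar tap), /z/ (voiced alveolar fricative), /ʐ/ (voiced retroflex fricative), among others, satisfy every feature; every other segment in the inventory fails at least one.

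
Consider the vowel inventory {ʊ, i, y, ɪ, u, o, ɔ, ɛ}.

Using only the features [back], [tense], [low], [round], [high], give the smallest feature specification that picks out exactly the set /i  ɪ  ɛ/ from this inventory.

[−round]

/i, ɪ, ɛ/ are exactly the [−round] segments in the inventory, so a single feature suffices.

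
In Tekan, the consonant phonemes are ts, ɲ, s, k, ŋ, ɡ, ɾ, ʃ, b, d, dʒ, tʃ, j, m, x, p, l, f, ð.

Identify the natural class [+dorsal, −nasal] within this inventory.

k, ɡ, j, x

Among the inventory, the [+dorsal] segments are /ɲ, k, ŋ, ɡ, j, x/.
Within that set, [−nasal] leaves /k, ɡ, j, x/.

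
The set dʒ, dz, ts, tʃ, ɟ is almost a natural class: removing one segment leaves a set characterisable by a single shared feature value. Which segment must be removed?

[delayed release] (equivalently [strident], [dorsal]) groups all but one: /ts, dz, dʒ, tʃ/ share [+delayed release] while /ɟ/ (voiced palatal stop) alone is [−delayed release]. Removing any other segment would not leave a single-feature class that excludes it.

ɟ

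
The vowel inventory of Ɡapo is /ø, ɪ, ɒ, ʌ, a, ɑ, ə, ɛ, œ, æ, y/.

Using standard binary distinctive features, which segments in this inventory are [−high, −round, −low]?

First, the [−high] segments are /ø, ɒ, ʌ, a, ɑ, ə, ɛ, œ, æ/.
Within that set, [−round] gives /ʌ, a, ɑ, ə, ɛ, æ/.
Within that set, [−low] leaves /ʌ, ə, ɛ/.

ʌ, ə, ɛ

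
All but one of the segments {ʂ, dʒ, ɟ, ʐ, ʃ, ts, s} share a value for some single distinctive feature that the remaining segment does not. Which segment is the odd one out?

ɟ

The remaining segments after removing /ɟ/ share [+strident]; /ɟ/ (voiced palatal stop) is [-strident]. For every other candidate removal, the leftover set fails to share any single feature value that the removed segment lacks.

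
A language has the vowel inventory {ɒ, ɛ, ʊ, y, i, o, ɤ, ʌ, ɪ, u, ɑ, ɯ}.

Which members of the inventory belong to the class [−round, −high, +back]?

ɤ, ʌ, ɑ

Among the inventory, the [−round] segments are /ɛ, i, ɤ, ʌ, ɪ, ɑ, ɯ/.
Of those, [−high] gives /ɛ, ɤ, ʌ, ɑ/.
Within that set, [+back] leaves /ɤ, ʌ, ɑ/.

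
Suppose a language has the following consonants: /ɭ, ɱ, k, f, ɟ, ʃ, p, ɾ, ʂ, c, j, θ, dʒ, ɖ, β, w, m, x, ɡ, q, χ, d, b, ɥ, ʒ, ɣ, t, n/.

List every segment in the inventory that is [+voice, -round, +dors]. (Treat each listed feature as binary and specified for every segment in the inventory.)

ɟ, j, ɡ, ɣ

The [+voice] segments are /ɭ, ɱ, ɟ, ɾ, j, dʒ, ɖ, β, w, m, ɡ, d, b, ɥ, ʒ, ɣ, n/.
Among these, [-round] gives /ɭ, ɱ, ɟ, ɾ, j, dʒ, ɖ, β, m, ɡ, d, b, ʒ, ɣ, n/.
Among these, [+dorsal] leaves /ɟ, j, ɡ, ɣ/.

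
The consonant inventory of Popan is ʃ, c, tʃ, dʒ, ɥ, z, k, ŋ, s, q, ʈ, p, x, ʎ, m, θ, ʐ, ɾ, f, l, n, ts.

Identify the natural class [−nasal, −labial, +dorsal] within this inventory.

Checking each segment against [−nasal], [−labial], [+dorsal]: /c/ (voiceless palatal stop), /k/ (voiceless velar stop), /q/ (voiceless uvular stop), /x/ (voiceless velar fricative), /ʎ/ (palatal lateral approximant) satisfy every feature; every other segment in the inventory fails at least one.

c, k, q, x, ʎ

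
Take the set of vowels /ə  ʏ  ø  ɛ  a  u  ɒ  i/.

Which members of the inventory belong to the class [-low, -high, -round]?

The [-low] segments are /ə, ʏ, ø, ɛ, u, i/.
Then [-high] gives /ə, ø, ɛ/.
Within that set, [-round] leaves /ə, ɛ/.

ə, ɛ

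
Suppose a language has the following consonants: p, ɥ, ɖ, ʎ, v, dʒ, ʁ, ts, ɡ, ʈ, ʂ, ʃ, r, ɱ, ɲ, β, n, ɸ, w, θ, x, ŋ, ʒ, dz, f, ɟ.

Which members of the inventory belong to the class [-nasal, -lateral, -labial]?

ɖ, dʒ, ʁ, ts, ɡ, ʈ, ʂ, ʃ, r, θ, x, ʒ, dz, ɟ

Checking each segment against [-nasal], [-lateral], [-labial]: /ɖ/ (voiced retroflex stop), /dʒ/ (voiced postalveolar affricate), /ʁ/ (voiced uvular fricative), /ts/ (voiceless alveolar affricate), /ɡ/ (voiced velar stop), /ʈ/ (voiceless retroflex stop), among others, satisfy every feature; every other segment in the inventory fails at least one.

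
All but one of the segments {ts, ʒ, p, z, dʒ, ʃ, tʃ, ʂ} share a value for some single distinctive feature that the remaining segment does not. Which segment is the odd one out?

p

/ʃ, ʂ, ts, tʃ, dʒ, z, ʒ/ are all [+strident], but /p/ (voiceless bilabial stop) is [−strident]. No other single segment can be removed to leave a set sharing one feature value that the removed segment lacks, so /p/ is the odd one out.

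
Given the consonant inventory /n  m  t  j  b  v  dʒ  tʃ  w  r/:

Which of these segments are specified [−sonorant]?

t, b, v, dʒ, tʃ

The [−sonorant] segments here are /t, b, v, dʒ, tʃ/; the remaining /n, m, j, w, r/ are [+sonorant].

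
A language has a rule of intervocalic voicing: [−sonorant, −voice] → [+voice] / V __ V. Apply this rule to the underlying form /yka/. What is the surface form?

Only /k/ occurs between two vowels (/y/ __ /a/) and matches the structural description. It is a voiceless velar stop, so [−sonorant, −voice] holds; changing it to [+voice] with all other features held fixed yields /ɡ/ (voiced velar stop). No other segment meets both the structural description and the environment, so the output is [yɡa].

[yɡa]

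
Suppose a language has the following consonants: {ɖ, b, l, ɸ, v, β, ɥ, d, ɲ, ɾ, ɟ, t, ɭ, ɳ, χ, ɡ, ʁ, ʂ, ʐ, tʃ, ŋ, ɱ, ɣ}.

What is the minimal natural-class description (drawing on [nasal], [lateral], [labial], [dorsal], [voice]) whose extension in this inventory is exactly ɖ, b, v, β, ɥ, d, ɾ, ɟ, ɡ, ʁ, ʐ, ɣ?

[+voice, -nasal, -lateral]

/ɖ, b, v, β, ɥ, d, ɾ, ɟ, ɡ, ʁ, ʐ, ɣ/ are all [+voice], [-nasal], [-lateral], and no other segment in the inventory matches all three values. Dropping any one of them over-generates: [-nasal, -lateral] alone would also admit /ɸ, t, χ, ʂ, …/; [+voice, -lateral] alone would also admit /ɲ, ɳ, ŋ, ɱ/; [+voice, -nasal] alone would also admit /l, ɭ/. No other combination of two listed features picks out exactly this set either, so fewer than three features will not do.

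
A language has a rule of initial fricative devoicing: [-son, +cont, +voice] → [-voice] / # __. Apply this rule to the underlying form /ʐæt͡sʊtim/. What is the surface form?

[ʂæt͡sʊtim]

/ʐ/ satisfies [-son, +cont, +voice] and sits in # __. The [-voice] counterpart of the voiced retroflex fricative is /ʂ/. Other segments in /ʐæt͡sʊtim/ either fail the structural description or are not in the environment, so the surface form is [ʂæt͡sʊtim].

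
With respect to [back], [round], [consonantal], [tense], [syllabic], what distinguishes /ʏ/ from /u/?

The two segments share [+round], [−consonantal], [+syllabic]. The only features from the list on which they differ: /ʏ/ is [−back] while /u/ is [+back]; /ʏ/ is [−tense] while /u/ is [+tense].

[back], [tense]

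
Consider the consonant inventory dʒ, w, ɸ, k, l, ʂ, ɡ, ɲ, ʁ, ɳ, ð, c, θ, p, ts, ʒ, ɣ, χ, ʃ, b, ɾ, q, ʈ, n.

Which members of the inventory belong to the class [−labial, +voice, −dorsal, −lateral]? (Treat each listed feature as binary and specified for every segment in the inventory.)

Checking each segment against [−labial], [+voice], [−dorsal], [−lateral]: /dʒ/ (voiced postalveolar affricate), /ɳ/ (retroflex nasal), /ð/ (voiced dental fricative), /ʒ/ (voiced postalveolar fricative), /ɾ/ (alveolar tap), /n/ (alveolar nasal) satisfy every feature; every other segment in the inventory fails at least one.

dʒ, ɳ, ð, ʒ, ɾ, n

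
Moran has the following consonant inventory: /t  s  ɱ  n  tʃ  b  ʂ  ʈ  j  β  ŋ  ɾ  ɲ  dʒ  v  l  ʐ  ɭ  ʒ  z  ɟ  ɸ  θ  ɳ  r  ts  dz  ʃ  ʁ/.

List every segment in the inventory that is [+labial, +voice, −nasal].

Among the inventory, the [+labial] segments are /ɱ, b, β, v, ɸ/.
Among these, [+voice] gives /ɱ, b, β, v/.
Intersecting with [−nasal] leaves /b, β, v/.

b, β, v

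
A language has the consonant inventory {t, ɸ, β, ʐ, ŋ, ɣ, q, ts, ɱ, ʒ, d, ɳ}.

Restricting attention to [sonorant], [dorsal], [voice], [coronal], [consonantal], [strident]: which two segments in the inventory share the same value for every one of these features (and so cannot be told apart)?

On the given features, /ʐ/ and /ʒ/ have an identical profile: [-sonorant], [-dorsal], [+voice], [+coronal], [+consonantal], [+strident]. No other two segments in the inventory coincide on all 6 features. (They do differ in [distributed], which is not among the given features.)

ʐ, ʒ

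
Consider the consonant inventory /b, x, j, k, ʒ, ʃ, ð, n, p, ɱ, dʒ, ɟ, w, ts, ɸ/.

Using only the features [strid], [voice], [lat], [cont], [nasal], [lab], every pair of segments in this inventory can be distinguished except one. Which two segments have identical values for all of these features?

ð, j

Both /ð/ and /j/ are [−strident], [+voice], [−lateral], [+continuant], [−nasal], [−labial]. Since the list omits [sonorant] and [dorsal] — which do distinguish the voiced dental fricative from the palatal glide — this pair collapses; all other pairs remain distinct.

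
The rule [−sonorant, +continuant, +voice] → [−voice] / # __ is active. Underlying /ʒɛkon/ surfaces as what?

The only segment in the rule's environment that also matches [−sonorant, +continuant, +voice] is /ʒ/. Applying [−voice] turns the voiced postalveolar fricative into /ʃ/ (voiceless postalveolar fricative), giving [ʃɛkon].

[ʃɛkon]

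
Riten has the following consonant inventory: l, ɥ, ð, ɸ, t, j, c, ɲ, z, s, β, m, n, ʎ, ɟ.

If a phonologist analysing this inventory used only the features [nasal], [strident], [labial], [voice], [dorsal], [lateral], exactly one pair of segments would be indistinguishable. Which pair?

ɟ, j

On the given features, /ɟ/ and /j/ have an identical profile: [−nasal], [−strident], [−labial], [+voice], [+dorsal], [−lateral]. No other two segments in the inventory coincide on all 6 features. (They do differ in [sonorant] and [continuant], which are not among the given features.)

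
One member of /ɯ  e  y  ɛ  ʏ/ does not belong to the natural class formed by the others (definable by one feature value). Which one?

ɯ

/e, ɛ, y, ʏ/ are all [-back], but /ɯ/ (high back unrounded vowel) is [+back]. No other single segment can be removed to leave a set sharing one feature value that the removed segment lacks, so /ɯ/ is the odd one out.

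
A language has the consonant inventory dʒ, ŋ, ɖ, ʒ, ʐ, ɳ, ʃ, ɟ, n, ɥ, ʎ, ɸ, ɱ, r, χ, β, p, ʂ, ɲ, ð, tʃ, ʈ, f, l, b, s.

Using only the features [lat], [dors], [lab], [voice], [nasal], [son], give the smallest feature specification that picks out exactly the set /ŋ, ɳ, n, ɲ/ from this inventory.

[+nasal, -lab]

The class [+nasal], [-labial] has exactly /ŋ, ɳ, n, ɲ/ as its extension in this inventory. No smaller conjunction from the listed features achieves this: [-labial] alone would also admit /dʒ, ɖ, ʒ, ʐ, …/; [+nasal] alone would also admit /ɱ/; and checking the remaining single features turns up none with this extension.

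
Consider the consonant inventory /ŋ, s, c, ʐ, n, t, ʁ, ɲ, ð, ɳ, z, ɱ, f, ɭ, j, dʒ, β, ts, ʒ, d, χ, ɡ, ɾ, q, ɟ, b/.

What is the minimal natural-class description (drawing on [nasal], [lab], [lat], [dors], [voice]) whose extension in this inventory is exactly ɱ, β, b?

[+voice, +lab]

Every target segment is [+voice], [+labial]; each remaining inventory member fails at least one of these. Each conjunct is needed — [+labial] alone would also admit /f/; [+voice] alone would also admit /ŋ, ʐ, n, ʁ, …/ — and no other single listed feature has exactly this extension, so two is the minimum.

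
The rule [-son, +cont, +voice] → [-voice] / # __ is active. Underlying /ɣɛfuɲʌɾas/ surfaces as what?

The only segment in the rule's environment that also matches [-son, +cont, +voice] is /ɣ/. Applying [-voice] turns the voiced velar fricative into /x/ (voiceless velar fricative), giving [xɛfuɲʌɾas].

[xɛfuɲʌɾas]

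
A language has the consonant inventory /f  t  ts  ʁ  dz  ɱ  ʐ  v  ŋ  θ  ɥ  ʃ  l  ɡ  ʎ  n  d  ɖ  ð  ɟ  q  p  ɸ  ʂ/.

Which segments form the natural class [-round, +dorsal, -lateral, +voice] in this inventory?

ʁ, ŋ, ɡ, ɟ

Eliminate segments failing any feature: /f, t, ts, dz, ɱ, ʐ, v, θ, ʃ, l, n, d, ɖ, ð, p, ɸ, ʂ/ are [-dorsal]; /ɥ/ is [+round]; /ʎ/ is [+lateral]; /q/ is [-voice]. The remaining /ʁ, ŋ, ɡ, ɟ/ satisfy [-round], [+dorsal], [-lateral], [+voice].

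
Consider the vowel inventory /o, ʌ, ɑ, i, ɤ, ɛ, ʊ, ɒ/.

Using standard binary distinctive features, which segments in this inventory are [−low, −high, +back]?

o, ʌ, ɤ

Checking each segment against [−low], [−high], [+back]: /o/ (mid back rounded tense vowel), /ʌ/ (mid back unrounded lax vowel), /ɤ/ (mid back unrounded tense vowel) satisfy every feature; every other segment in the inventory fails at least one.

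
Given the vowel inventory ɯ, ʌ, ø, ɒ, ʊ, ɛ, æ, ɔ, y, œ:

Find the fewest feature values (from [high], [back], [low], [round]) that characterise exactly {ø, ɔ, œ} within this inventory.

The class [−high], [−low], [+round] has exactly /ø, ɔ, œ/ as its extension in this inventory. No smaller conjunction from the listed features achieves this: [−low, +round] alone would also admit /ʊ, y/; [−high, +round] alone would also admit /ɒ/; [−high, −low] alone would also admit /ʌ, ɛ/; and checking the remaining two-feature bundles turns up none with this extension.

[−high, −low, +round]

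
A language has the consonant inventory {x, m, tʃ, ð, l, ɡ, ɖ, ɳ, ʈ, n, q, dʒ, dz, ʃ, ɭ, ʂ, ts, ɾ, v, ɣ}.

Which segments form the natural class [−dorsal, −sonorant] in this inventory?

The [−dorsal] segments are /m, tʃ, ð, l, ɖ, ɳ, ʈ, n, dʒ, dz, ʃ, ɭ, ʂ, ts, ɾ, v/.
Among these, [−sonorant] leaves /tʃ, ð, ɖ, ʈ, dʒ, dz, ʃ, ʂ, ts, v/.

tʃ, ð, ɖ, ʈ, dʒ, dz, ʃ, ʂ, ts, v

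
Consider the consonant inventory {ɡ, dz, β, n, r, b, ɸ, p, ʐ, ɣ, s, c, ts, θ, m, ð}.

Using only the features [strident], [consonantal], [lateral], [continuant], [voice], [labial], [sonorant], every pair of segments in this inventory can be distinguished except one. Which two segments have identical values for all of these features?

ɣ, ð

Both /ɣ/ and /ð/ are [-strident], [+consonantal], [-lateral], [+continuant], [+voice], [-labial], [-sonorant]. Since the list omits [coronal] and [dorsal] — which do distinguish the voiced velar fricative from the voiced dental fricative — this pair collapses; all other pairs remain distinct.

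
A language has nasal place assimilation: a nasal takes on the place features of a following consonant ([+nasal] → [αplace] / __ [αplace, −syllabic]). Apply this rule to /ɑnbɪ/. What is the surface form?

[ɑmbɪ]

The only nasal preceding a consonant is /n/ before /b/. /b/ is [+labial], so /n/ → /m/, giving [ɑmbɪ].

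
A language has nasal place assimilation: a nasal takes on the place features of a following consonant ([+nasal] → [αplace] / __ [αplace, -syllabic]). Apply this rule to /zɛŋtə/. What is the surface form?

The only nasal preceding a consonant is /ŋ/ before /t/. /t/ is [+coronal], so /ŋ/ → /n/, giving [zɛntə].

[zɛntə]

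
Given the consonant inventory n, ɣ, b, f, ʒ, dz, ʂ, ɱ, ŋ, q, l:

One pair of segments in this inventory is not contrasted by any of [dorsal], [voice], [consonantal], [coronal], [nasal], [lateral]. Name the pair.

dz, ʒ

On the given features, /dz/ and /ʒ/ have an identical profile: [-dorsal], [+voice], [+consonantal], [+coronal], [-nasal], [-lateral]. No other two segments in the inventory coincide on all 6 features. (They do differ in [continuant], [anterior] and [distributed], which are not among the given features.)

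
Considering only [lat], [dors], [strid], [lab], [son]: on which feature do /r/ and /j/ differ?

[dorsal]

/r/ is the alveolar trill and /j/ is the palatal glide. Both are [−lateral], [−strident], [−labial], [+sonorant]. /r/ is [−dorsal] while /j/ is [+dorsal], so the distinguishing feature is [dorsal].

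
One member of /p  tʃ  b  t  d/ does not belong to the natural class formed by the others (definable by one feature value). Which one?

The remaining segments after removing /tʃ/ share [-delayed release]; /tʃ/ (voiceless postalveolar affricate) is [+delayed release]. For every other candidate removal, the leftover set fails to share any single feature value that the removed segment lacks.

tʃ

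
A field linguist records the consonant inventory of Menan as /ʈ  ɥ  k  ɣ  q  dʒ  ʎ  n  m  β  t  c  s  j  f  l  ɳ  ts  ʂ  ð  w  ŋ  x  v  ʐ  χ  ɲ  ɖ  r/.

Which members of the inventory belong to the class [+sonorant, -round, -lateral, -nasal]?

j, r

Checking each segment against [+sonorant], [-round], [-lateral], [-nasal]: /j/ (palatal glide), /r/ (alveolar trill) satisfy every feature; every other segment in the inventory fails at least one.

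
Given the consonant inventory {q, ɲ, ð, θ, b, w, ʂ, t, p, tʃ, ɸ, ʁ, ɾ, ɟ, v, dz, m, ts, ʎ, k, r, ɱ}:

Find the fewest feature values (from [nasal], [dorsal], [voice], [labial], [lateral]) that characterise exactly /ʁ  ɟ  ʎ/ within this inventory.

/ʁ, ɟ, ʎ/ are all [+voice], [-nasal], [-labial], [+dorsal], and no other segment in the inventory matches all four values. Dropping any one of them over-generates: [-nasal, -labial, +dorsal] alone would also admit /q, k/; [+voice, -labial, +dorsal] alone would also admit /ɲ/; [+voice, -nasal, +dorsal] alone would also admit /w/; [+voice, -nasal, -labial] alone would also admit /ð, ɾ, dz, r/. No other combination of three listed features picks out exactly this set either, so fewer than four features will not do.

[+voice, -nasal, -labial, +dorsal]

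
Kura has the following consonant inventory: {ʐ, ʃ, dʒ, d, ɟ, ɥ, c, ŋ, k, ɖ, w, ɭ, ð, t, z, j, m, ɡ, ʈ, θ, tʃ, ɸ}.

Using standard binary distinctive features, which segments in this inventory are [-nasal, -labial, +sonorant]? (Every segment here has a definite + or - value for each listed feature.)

ɭ, j

The [-nasal] segments are /ʐ, ʃ, dʒ, d, ɟ, ɥ, c, k, ɖ, w, ɭ, ð, t, z, j, ɡ, ʈ, θ, tʃ, ɸ/.
Among these, [-labial] gives /ʐ, ʃ, dʒ, d, ɟ, c, k, ɖ, ɭ, ð, t, z, j, ɡ, ʈ, θ, tʃ/.
Among these, [+sonorant] leaves /ɭ, j/.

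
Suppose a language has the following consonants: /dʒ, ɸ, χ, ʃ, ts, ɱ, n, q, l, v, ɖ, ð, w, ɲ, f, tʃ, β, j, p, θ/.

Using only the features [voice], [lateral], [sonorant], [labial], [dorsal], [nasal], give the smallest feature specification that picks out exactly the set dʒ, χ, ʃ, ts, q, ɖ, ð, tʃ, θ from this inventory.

The class [-sonorant], [-labial] has exactly /dʒ, χ, ʃ, ts, q, ɖ, ð, tʃ, θ/ as its extension in this inventory. No smaller conjunction from the listed features achieves this: [-labial] alone would also admit /n, l, ɲ, j/; [-sonorant] alone would also admit /ɸ, v, f, β, …/; and checking the remaining single features turns up none with this extension.

[-sonorant, -labial]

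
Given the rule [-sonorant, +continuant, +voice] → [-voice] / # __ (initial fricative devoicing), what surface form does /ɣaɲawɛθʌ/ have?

The only segment in the rule's environment that also matches [-sonorant, +continuant, +voice] is /ɣ/. Applying [-voice] turns the voiced velar fricative into /x/ (voiceless velar fricative), giving [xaɲawɛθʌ].

[xaɲawɛθʌ]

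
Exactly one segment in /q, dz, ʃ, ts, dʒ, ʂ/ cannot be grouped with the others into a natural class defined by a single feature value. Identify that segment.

q

The remaining segments after removing /q/ share [+strident]; /q/ (voiceless uvular stop) is [-strident]. For every other candidate removal, the leftover set fails to share any single feature value that the removed segment lacks.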